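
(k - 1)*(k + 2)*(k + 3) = k^3 + 4*k^2 + k - 6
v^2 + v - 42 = (v - 6)*(v + 7)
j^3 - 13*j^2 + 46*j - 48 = (j - 8)*(j - 3)*(j - 2)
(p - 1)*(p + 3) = p^2 + 2*p - 3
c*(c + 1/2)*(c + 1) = c^3 + 3*c^2/2 + c/2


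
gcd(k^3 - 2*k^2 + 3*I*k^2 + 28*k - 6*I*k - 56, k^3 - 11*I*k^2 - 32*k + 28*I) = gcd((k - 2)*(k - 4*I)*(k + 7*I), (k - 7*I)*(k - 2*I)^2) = 1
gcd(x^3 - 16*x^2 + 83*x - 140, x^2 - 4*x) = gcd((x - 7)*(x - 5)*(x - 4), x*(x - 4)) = x - 4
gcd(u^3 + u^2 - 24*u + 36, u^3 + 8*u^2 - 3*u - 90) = u^2 + 3*u - 18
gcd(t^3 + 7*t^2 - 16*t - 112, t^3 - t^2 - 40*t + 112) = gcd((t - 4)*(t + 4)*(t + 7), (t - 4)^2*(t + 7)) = t^2 + 3*t - 28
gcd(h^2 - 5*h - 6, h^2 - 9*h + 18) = h - 6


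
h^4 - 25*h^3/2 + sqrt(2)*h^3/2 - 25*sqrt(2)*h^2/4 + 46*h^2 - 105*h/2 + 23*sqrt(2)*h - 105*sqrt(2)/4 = (h - 7)*(h - 3)*(h - 5/2)*(h + sqrt(2)/2)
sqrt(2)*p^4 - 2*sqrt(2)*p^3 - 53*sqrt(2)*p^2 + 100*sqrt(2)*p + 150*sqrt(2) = (p - 3)*(p - 5*sqrt(2))*(p + 5*sqrt(2))*(sqrt(2)*p + sqrt(2))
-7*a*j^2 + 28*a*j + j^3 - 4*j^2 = j*(-7*a + j)*(j - 4)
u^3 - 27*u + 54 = (u - 3)^2*(u + 6)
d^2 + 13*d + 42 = (d + 6)*(d + 7)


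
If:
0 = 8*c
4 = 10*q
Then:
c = 0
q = 2/5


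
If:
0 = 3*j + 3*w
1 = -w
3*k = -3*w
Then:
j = 1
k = 1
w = -1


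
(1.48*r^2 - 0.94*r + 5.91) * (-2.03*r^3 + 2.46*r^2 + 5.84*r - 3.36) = -3.0044*r^5 + 5.549*r^4 - 5.6665*r^3 + 4.0762*r^2 + 37.6728*r - 19.8576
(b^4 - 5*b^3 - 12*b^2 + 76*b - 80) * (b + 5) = b^5 - 37*b^3 + 16*b^2 + 300*b - 400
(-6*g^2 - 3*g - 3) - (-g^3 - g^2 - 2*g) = g^3 - 5*g^2 - g - 3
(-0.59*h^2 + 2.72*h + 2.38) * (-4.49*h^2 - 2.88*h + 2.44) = 2.6491*h^4 - 10.5136*h^3 - 19.9594*h^2 - 0.217599999999999*h + 5.8072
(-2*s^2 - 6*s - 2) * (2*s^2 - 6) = -4*s^4 - 12*s^3 + 8*s^2 + 36*s + 12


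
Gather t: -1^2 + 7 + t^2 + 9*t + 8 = t^2 + 9*t + 14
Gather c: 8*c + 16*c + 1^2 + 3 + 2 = 24*c + 6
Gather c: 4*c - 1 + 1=4*c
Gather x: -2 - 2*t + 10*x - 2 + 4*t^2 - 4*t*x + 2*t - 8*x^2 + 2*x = 4*t^2 - 8*x^2 + x*(12 - 4*t) - 4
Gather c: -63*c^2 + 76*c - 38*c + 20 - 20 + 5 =-63*c^2 + 38*c + 5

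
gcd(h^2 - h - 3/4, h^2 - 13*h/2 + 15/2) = h - 3/2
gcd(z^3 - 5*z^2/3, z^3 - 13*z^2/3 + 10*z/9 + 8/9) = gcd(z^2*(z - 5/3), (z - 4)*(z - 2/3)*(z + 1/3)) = 1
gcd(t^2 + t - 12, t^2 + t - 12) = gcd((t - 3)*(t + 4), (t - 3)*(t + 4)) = t^2 + t - 12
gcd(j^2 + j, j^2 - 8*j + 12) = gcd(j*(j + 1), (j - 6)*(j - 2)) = 1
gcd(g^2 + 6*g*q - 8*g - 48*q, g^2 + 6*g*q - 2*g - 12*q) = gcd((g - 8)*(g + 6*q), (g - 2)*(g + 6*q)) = g + 6*q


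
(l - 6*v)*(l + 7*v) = l^2 + l*v - 42*v^2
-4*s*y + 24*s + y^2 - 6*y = (-4*s + y)*(y - 6)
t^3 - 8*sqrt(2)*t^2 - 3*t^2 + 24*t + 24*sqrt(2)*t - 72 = (t - 3)*(t - 6*sqrt(2))*(t - 2*sqrt(2))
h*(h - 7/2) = h^2 - 7*h/2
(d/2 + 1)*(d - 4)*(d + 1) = d^3/2 - d^2/2 - 5*d - 4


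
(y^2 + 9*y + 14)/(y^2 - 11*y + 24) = (y^2 + 9*y + 14)/(y^2 - 11*y + 24)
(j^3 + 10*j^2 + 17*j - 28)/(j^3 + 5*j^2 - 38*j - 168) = (j - 1)/(j - 6)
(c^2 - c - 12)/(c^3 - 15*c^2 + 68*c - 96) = (c + 3)/(c^2 - 11*c + 24)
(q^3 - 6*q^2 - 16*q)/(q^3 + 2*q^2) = (q - 8)/q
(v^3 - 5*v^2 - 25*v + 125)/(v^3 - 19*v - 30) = (v^2 - 25)/(v^2 + 5*v + 6)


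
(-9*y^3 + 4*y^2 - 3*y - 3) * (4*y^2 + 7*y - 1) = -36*y^5 - 47*y^4 + 25*y^3 - 37*y^2 - 18*y + 3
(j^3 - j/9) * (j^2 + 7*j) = j^5 + 7*j^4 - j^3/9 - 7*j^2/9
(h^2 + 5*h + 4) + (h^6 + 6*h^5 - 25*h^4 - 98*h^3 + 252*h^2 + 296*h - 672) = h^6 + 6*h^5 - 25*h^4 - 98*h^3 + 253*h^2 + 301*h - 668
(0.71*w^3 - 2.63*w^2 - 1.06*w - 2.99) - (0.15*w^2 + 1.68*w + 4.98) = 0.71*w^3 - 2.78*w^2 - 2.74*w - 7.97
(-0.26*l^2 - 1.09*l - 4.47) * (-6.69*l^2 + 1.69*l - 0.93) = 1.7394*l^4 + 6.8527*l^3 + 28.304*l^2 - 6.5406*l + 4.1571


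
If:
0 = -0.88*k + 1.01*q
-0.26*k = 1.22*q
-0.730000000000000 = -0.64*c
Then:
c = 1.14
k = 0.00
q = 0.00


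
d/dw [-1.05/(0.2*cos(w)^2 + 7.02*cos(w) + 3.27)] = -(0.42*cos(w) + 7.371)*sin(w)/(0.2*cos(w)^2 + 7.02*cos(w) + 3.27)^2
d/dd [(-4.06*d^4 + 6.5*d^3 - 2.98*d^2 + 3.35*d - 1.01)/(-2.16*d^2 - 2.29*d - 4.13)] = (17.5392*d^5 + 13.8522*d^4 + 37.3012*d^3 - 66.4748*d^2 + 20.2516*d - 16.1484)/(4.6656*d^4 + 9.8928*d^3 + 23.0857*d^2 + 18.9154*d + 17.0569)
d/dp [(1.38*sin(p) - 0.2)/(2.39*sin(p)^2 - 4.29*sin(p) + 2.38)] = (-3.2982*sin(p)^2 + 0.956*sin(p) + 2.4264)*cos(p)/(5.7121*sin(p)^4 - 20.5062*sin(p)^3 + 29.7805*sin(p)^2 - 20.4204*sin(p) + 5.6644)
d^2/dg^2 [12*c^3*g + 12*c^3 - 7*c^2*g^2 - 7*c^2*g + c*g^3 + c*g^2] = 2*c*(-7*c + 3*g + 1)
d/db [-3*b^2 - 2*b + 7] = -6*b - 2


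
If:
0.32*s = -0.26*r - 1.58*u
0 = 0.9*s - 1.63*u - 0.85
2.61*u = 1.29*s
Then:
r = -38.14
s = 9.01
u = 4.45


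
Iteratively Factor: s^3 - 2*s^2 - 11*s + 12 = (s - 4)*(s^2 + 2*s - 3) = (s - 4)*(s + 3)*(s - 1)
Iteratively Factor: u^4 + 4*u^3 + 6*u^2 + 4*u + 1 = (u + 1)*(u^3 + 3*u^2 + 3*u + 1) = (u + 1)^2*(u^2 + 2*u + 1) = (u + 1)^3*(u + 1)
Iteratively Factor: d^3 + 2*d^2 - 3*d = (d)*(d^2 + 2*d - 3) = d*(d + 3)*(d - 1)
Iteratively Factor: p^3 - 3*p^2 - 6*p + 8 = (p - 4)*(p^2 + p - 2) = (p - 4)*(p - 1)*(p + 2)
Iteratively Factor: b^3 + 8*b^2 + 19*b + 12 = (b + 3)*(b^2 + 5*b + 4) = (b + 3)*(b + 4)*(b + 1)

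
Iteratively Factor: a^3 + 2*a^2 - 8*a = (a)*(a^2 + 2*a - 8) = a*(a - 2)*(a + 4)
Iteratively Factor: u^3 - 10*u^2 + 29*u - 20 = (u - 4)*(u^2 - 6*u + 5) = (u - 5)*(u - 4)*(u - 1)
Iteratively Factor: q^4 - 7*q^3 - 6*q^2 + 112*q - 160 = (q + 4)*(q^3 - 11*q^2 + 38*q - 40) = (q - 5)*(q + 4)*(q^2 - 6*q + 8) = (q - 5)*(q - 2)*(q + 4)*(q - 4)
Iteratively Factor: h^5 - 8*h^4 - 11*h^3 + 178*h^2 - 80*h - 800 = (h - 4)*(h^4 - 4*h^3 - 27*h^2 + 70*h + 200) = (h - 5)*(h - 4)*(h^3 + h^2 - 22*h - 40) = (h - 5)*(h - 4)*(h + 4)*(h^2 - 3*h - 10) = (h - 5)^2*(h - 4)*(h + 4)*(h + 2)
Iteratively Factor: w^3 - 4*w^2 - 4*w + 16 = (w - 4)*(w^2 - 4) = (w - 4)*(w - 2)*(w + 2)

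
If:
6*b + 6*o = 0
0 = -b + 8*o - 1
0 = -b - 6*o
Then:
No Solution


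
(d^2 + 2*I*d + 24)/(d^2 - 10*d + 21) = (d^2 + 2*I*d + 24)/(d^2 - 10*d + 21)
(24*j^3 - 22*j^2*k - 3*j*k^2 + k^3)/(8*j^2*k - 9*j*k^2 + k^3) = (24*j^2 + 2*j*k - k^2)/(k*(8*j - k))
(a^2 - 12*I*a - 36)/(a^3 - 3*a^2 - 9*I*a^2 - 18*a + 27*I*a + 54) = (a - 6*I)/(a^2 - 3*a*(1 + I) + 9*I)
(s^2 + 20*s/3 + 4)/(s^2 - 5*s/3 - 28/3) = (3*s^2 + 20*s + 12)/(3*s^2 - 5*s - 28)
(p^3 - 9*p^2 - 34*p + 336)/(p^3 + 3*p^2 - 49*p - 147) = (p^2 - 2*p - 48)/(p^2 + 10*p + 21)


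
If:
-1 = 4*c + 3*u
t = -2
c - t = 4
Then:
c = 2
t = -2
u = -3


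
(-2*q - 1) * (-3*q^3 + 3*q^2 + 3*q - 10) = 6*q^4 - 3*q^3 - 9*q^2 + 17*q + 10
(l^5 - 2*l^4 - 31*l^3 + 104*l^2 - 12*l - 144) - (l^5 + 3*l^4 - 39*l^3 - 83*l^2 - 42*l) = -5*l^4 + 8*l^3 + 187*l^2 + 30*l - 144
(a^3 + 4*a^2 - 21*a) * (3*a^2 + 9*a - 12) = 3*a^5 + 21*a^4 - 39*a^3 - 237*a^2 + 252*a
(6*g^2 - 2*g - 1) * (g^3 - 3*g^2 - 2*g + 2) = 6*g^5 - 20*g^4 - 7*g^3 + 19*g^2 - 2*g - 2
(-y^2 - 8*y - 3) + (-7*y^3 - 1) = -7*y^3 - y^2 - 8*y - 4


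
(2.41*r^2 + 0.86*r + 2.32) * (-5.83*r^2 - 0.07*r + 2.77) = -14.0503*r^4 - 5.1825*r^3 - 6.9101*r^2 + 2.2198*r + 6.4264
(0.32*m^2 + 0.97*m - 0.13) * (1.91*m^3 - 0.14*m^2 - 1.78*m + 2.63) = 0.6112*m^5 + 1.8079*m^4 - 0.9537*m^3 - 0.8668*m^2 + 2.7825*m - 0.3419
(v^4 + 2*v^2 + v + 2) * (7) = 7*v^4 + 14*v^2 + 7*v + 14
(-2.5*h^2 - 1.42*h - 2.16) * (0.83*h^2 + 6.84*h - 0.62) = -2.075*h^4 - 18.2786*h^3 - 9.9556*h^2 - 13.894*h + 1.3392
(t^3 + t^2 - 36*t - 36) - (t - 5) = t^3 + t^2 - 37*t - 31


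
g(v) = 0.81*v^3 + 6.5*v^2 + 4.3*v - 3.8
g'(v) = 2.43*v^2 + 13.0*v + 4.3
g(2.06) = 39.72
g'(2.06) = 41.39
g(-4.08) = 31.84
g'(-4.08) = -8.29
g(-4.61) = 35.16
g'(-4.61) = -3.99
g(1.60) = 23.04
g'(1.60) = 31.32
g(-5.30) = 35.40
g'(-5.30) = 3.66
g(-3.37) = 24.53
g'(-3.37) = -11.91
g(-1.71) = 3.80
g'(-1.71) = -10.82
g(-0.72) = -3.83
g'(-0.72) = -3.80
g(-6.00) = 29.44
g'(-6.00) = 13.78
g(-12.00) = -519.08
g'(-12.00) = 198.22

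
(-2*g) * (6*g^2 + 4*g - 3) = -12*g^3 - 8*g^2 + 6*g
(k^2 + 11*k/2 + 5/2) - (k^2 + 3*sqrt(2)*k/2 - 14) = -3*sqrt(2)*k/2 + 11*k/2 + 33/2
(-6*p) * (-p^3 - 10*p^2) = 6*p^4 + 60*p^3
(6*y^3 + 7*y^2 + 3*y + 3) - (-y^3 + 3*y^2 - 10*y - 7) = 7*y^3 + 4*y^2 + 13*y + 10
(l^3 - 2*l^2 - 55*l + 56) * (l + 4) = l^4 + 2*l^3 - 63*l^2 - 164*l + 224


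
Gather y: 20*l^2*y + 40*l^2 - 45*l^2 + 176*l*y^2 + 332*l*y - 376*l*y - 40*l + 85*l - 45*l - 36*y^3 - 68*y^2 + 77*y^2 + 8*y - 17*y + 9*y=-5*l^2 - 36*y^3 + y^2*(176*l + 9) + y*(20*l^2 - 44*l)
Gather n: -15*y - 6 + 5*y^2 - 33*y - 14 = 5*y^2 - 48*y - 20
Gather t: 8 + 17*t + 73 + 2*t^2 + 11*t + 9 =2*t^2 + 28*t + 90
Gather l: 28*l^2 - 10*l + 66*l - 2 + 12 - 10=28*l^2 + 56*l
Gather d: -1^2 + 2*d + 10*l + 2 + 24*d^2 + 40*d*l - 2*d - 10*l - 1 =24*d^2 + 40*d*l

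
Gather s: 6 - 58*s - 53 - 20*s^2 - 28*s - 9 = -20*s^2 - 86*s - 56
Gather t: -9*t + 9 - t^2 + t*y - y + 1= -t^2 + t*(y - 9) - y + 10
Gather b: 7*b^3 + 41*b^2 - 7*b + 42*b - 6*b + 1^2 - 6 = 7*b^3 + 41*b^2 + 29*b - 5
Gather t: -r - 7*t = -r - 7*t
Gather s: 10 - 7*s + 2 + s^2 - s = s^2 - 8*s + 12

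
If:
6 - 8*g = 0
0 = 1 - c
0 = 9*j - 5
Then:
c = 1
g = 3/4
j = 5/9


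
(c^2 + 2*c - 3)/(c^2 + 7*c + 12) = (c - 1)/(c + 4)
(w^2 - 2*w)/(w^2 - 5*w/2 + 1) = 2*w/(2*w - 1)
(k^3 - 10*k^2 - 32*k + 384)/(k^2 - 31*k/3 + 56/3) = 3*(k^2 - 2*k - 48)/(3*k - 7)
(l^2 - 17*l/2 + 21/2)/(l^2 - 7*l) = (l - 3/2)/l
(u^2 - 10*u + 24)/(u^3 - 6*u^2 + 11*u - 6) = (u^2 - 10*u + 24)/(u^3 - 6*u^2 + 11*u - 6)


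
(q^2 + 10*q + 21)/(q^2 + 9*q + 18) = (q + 7)/(q + 6)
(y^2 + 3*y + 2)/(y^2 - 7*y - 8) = (y + 2)/(y - 8)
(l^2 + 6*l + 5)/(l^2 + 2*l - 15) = (l + 1)/(l - 3)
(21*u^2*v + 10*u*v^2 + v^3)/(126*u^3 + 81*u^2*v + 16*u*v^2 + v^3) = v/(6*u + v)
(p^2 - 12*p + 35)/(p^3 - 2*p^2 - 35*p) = (p - 5)/(p*(p + 5))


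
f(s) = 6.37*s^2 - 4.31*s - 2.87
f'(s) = 12.74*s - 4.31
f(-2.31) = 41.08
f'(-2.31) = -33.74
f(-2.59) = 51.02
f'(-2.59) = -37.31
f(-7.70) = 407.99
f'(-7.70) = -102.41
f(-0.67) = 2.88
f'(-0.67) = -12.85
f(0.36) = -3.60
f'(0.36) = 0.28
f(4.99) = 134.24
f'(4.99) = 59.26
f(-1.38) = 15.21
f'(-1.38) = -21.89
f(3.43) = 57.29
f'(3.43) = 39.39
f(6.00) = 200.59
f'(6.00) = 72.13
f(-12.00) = 966.13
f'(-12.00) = -157.19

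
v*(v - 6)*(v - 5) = v^3 - 11*v^2 + 30*v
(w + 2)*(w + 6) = w^2 + 8*w + 12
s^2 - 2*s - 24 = (s - 6)*(s + 4)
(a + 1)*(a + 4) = a^2 + 5*a + 4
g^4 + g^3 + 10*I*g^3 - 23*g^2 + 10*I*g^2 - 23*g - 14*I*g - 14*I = (g + 2*I)*(g + 7*I)*(-I*g + 1)*(I*g + I)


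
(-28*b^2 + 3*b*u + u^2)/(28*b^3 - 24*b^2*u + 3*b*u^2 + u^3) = (-4*b + u)/(4*b^2 - 4*b*u + u^2)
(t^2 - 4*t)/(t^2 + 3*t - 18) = t*(t - 4)/(t^2 + 3*t - 18)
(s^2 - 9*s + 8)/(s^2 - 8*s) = (s - 1)/s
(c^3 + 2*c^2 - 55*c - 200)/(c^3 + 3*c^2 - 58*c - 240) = (c + 5)/(c + 6)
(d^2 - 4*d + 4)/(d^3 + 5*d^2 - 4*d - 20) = (d - 2)/(d^2 + 7*d + 10)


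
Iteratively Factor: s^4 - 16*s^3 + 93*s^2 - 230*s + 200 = (s - 5)*(s^3 - 11*s^2 + 38*s - 40) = (s - 5)*(s - 2)*(s^2 - 9*s + 20) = (s - 5)^2*(s - 2)*(s - 4)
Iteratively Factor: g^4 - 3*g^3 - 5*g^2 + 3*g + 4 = (g + 1)*(g^3 - 4*g^2 - g + 4) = (g - 4)*(g + 1)*(g^2 - 1) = (g - 4)*(g + 1)^2*(g - 1)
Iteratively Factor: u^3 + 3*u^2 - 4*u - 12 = (u + 3)*(u^2 - 4) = (u + 2)*(u + 3)*(u - 2)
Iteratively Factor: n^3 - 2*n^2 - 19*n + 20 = (n - 5)*(n^2 + 3*n - 4) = (n - 5)*(n + 4)*(n - 1)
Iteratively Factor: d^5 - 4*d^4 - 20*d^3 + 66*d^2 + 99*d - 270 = (d + 3)*(d^4 - 7*d^3 + d^2 + 63*d - 90) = (d - 3)*(d + 3)*(d^3 - 4*d^2 - 11*d + 30) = (d - 3)*(d + 3)^2*(d^2 - 7*d + 10) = (d - 5)*(d - 3)*(d + 3)^2*(d - 2)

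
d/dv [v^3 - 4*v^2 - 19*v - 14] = 3*v^2 - 8*v - 19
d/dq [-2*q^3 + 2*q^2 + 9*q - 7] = -6*q^2 + 4*q + 9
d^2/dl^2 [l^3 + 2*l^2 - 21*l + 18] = 6*l + 4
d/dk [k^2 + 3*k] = 2*k + 3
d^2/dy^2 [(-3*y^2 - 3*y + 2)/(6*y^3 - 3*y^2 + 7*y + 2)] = 8*(-27*y^6 - 81*y^5 + 243*y^4 + 117*y^2 - 63*y + 35)/(216*y^9 - 324*y^8 + 918*y^7 - 567*y^6 + 855*y^5 + 117*y^4 + 163*y^3 + 258*y^2 + 84*y + 8)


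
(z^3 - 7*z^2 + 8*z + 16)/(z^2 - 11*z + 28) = (z^2 - 3*z - 4)/(z - 7)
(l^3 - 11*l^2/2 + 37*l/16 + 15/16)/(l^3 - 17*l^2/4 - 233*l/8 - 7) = (4*l^2 - 23*l + 15)/(2*(2*l^2 - 9*l - 56))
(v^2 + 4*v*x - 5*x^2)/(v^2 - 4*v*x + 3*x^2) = (-v - 5*x)/(-v + 3*x)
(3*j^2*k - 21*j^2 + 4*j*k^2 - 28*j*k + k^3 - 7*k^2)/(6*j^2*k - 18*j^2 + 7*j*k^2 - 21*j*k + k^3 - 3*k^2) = (3*j*k - 21*j + k^2 - 7*k)/(6*j*k - 18*j + k^2 - 3*k)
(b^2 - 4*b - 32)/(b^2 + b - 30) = (b^2 - 4*b - 32)/(b^2 + b - 30)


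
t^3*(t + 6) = t^4 + 6*t^3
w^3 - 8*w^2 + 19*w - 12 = (w - 4)*(w - 3)*(w - 1)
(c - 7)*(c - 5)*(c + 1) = c^3 - 11*c^2 + 23*c + 35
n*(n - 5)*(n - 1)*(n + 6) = n^4 - 31*n^2 + 30*n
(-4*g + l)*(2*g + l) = -8*g^2 - 2*g*l + l^2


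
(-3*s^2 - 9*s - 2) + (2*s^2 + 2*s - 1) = -s^2 - 7*s - 3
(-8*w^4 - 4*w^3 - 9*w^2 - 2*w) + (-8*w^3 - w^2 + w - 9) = -8*w^4 - 12*w^3 - 10*w^2 - w - 9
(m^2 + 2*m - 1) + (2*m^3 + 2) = 2*m^3 + m^2 + 2*m + 1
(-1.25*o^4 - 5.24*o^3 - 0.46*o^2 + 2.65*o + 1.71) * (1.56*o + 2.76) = -1.95*o^5 - 11.6244*o^4 - 15.18*o^3 + 2.8644*o^2 + 9.9816*o + 4.7196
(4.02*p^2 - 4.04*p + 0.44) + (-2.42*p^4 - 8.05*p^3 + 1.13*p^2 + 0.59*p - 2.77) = -2.42*p^4 - 8.05*p^3 + 5.15*p^2 - 3.45*p - 2.33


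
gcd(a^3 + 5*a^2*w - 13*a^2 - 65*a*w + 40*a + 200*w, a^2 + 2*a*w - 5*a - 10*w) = a - 5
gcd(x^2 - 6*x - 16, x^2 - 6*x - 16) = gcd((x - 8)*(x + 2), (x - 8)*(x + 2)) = x^2 - 6*x - 16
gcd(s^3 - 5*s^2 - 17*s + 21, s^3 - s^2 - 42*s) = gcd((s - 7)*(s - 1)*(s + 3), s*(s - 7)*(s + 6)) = s - 7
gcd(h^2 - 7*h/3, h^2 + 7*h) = h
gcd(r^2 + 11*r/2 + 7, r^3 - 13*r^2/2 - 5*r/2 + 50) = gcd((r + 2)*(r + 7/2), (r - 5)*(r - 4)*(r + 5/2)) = 1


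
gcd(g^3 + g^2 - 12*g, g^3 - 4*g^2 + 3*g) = g^2 - 3*g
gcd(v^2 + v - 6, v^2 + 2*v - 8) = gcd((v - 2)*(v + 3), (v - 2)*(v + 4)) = v - 2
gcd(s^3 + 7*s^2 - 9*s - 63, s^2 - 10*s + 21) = s - 3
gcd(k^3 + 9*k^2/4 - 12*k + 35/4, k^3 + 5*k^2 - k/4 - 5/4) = k + 5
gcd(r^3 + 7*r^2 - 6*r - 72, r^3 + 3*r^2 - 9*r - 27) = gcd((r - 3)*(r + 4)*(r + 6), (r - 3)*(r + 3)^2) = r - 3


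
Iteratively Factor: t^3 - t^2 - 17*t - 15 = (t + 1)*(t^2 - 2*t - 15) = (t - 5)*(t + 1)*(t + 3)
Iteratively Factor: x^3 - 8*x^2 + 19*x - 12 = (x - 3)*(x^2 - 5*x + 4) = (x - 3)*(x - 1)*(x - 4)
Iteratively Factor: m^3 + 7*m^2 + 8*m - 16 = (m + 4)*(m^2 + 3*m - 4) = (m - 1)*(m + 4)*(m + 4)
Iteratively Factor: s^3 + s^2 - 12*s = (s)*(s^2 + s - 12) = s*(s - 3)*(s + 4)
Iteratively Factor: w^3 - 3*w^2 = (w - 3)*(w^2) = w*(w - 3)*(w)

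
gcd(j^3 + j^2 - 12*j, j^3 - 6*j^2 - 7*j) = j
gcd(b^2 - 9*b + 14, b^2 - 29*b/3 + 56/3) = b - 7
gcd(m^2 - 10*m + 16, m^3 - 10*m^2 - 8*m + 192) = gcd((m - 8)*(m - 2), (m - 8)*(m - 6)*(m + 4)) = m - 8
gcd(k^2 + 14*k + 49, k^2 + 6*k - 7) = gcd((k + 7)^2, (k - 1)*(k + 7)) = k + 7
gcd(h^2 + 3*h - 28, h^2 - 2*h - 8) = h - 4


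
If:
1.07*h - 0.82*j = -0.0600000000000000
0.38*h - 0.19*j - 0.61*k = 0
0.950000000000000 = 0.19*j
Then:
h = 3.78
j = 5.00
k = 0.79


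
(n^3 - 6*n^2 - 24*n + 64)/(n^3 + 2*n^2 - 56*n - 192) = (n - 2)/(n + 6)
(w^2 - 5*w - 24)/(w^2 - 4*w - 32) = (w + 3)/(w + 4)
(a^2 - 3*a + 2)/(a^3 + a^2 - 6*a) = (a - 1)/(a*(a + 3))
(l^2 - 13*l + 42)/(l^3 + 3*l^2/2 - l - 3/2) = 2*(l^2 - 13*l + 42)/(2*l^3 + 3*l^2 - 2*l - 3)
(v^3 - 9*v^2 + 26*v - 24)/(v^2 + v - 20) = (v^2 - 5*v + 6)/(v + 5)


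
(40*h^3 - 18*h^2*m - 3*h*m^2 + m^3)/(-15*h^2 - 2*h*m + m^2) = (-8*h^2 + 2*h*m + m^2)/(3*h + m)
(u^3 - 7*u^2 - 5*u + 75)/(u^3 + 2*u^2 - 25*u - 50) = (u^2 - 2*u - 15)/(u^2 + 7*u + 10)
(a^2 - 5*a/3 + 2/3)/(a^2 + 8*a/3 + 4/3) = (3*a^2 - 5*a + 2)/(3*a^2 + 8*a + 4)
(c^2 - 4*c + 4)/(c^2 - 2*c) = (c - 2)/c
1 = 1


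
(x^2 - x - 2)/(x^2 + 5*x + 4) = (x - 2)/(x + 4)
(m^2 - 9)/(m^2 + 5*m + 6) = (m - 3)/(m + 2)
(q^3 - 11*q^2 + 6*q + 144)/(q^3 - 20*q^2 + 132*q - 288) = (q + 3)/(q - 6)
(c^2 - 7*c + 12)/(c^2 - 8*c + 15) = (c - 4)/(c - 5)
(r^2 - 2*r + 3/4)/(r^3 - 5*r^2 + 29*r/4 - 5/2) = (2*r - 3)/(2*r^2 - 9*r + 10)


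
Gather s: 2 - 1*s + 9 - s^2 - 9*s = -s^2 - 10*s + 11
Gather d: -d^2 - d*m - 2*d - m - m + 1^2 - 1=-d^2 + d*(-m - 2) - 2*m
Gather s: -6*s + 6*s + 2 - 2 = 0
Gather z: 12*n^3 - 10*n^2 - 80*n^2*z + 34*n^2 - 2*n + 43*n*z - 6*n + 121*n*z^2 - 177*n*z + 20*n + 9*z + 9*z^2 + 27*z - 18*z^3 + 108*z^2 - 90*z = 12*n^3 + 24*n^2 + 12*n - 18*z^3 + z^2*(121*n + 117) + z*(-80*n^2 - 134*n - 54)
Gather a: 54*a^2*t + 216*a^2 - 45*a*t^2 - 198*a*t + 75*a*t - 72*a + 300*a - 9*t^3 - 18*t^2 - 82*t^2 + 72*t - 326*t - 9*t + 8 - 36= a^2*(54*t + 216) + a*(-45*t^2 - 123*t + 228) - 9*t^3 - 100*t^2 - 263*t - 28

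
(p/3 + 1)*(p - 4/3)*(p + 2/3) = p^3/3 + 7*p^2/9 - 26*p/27 - 8/9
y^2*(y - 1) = y^3 - y^2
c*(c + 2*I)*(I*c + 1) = I*c^3 - c^2 + 2*I*c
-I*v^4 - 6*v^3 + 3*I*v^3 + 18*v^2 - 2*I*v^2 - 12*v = v*(v - 2)*(v - 6*I)*(-I*v + I)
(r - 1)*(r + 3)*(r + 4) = r^3 + 6*r^2 + 5*r - 12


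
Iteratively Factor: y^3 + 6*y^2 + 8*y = (y + 2)*(y^2 + 4*y) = y*(y + 2)*(y + 4)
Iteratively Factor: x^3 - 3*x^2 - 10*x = (x + 2)*(x^2 - 5*x) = x*(x + 2)*(x - 5)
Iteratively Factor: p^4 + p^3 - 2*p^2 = (p)*(p^3 + p^2 - 2*p) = p*(p - 1)*(p^2 + 2*p) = p^2*(p - 1)*(p + 2)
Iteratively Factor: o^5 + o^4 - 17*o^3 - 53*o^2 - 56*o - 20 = (o + 1)*(o^4 - 17*o^2 - 36*o - 20) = (o - 5)*(o + 1)*(o^3 + 5*o^2 + 8*o + 4) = (o - 5)*(o + 1)^2*(o^2 + 4*o + 4) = (o - 5)*(o + 1)^2*(o + 2)*(o + 2)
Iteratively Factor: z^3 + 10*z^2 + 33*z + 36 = (z + 3)*(z^2 + 7*z + 12) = (z + 3)^2*(z + 4)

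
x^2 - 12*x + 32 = (x - 8)*(x - 4)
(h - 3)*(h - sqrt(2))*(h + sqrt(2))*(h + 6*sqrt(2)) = h^4 - 3*h^3 + 6*sqrt(2)*h^3 - 18*sqrt(2)*h^2 - 2*h^2 - 12*sqrt(2)*h + 6*h + 36*sqrt(2)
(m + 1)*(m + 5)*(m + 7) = m^3 + 13*m^2 + 47*m + 35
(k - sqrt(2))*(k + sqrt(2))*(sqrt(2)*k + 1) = sqrt(2)*k^3 + k^2 - 2*sqrt(2)*k - 2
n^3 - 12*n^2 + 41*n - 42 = (n - 7)*(n - 3)*(n - 2)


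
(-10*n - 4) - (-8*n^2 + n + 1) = 8*n^2 - 11*n - 5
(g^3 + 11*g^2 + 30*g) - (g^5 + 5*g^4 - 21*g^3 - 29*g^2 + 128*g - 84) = -g^5 - 5*g^4 + 22*g^3 + 40*g^2 - 98*g + 84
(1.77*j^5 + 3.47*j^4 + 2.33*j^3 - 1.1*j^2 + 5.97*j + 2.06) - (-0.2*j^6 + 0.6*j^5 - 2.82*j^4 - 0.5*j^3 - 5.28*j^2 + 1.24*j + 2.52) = 0.2*j^6 + 1.17*j^5 + 6.29*j^4 + 2.83*j^3 + 4.18*j^2 + 4.73*j - 0.46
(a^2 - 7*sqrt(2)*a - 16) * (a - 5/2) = a^3 - 7*sqrt(2)*a^2 - 5*a^2/2 - 16*a + 35*sqrt(2)*a/2 + 40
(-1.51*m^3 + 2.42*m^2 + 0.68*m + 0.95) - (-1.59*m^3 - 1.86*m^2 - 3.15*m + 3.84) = 0.0800000000000001*m^3 + 4.28*m^2 + 3.83*m - 2.89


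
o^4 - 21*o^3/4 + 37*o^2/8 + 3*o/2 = o*(o - 4)*(o - 3/2)*(o + 1/4)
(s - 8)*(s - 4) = s^2 - 12*s + 32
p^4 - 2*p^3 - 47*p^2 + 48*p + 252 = (p - 7)*(p - 3)*(p + 2)*(p + 6)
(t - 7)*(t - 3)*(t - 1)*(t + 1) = t^4 - 10*t^3 + 20*t^2 + 10*t - 21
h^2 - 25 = (h - 5)*(h + 5)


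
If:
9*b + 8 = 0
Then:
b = -8/9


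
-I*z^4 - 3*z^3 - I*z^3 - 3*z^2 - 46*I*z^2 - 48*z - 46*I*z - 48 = (z - 8*I)*(z - I)*(z + 6*I)*(-I*z - I)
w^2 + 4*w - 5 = (w - 1)*(w + 5)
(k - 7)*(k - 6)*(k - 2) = k^3 - 15*k^2 + 68*k - 84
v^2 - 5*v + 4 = (v - 4)*(v - 1)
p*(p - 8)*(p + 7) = p^3 - p^2 - 56*p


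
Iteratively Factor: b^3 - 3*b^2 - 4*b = (b - 4)*(b^2 + b) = b*(b - 4)*(b + 1)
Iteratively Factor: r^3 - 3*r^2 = (r)*(r^2 - 3*r) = r^2*(r - 3)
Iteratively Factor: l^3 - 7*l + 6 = (l + 3)*(l^2 - 3*l + 2) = (l - 1)*(l + 3)*(l - 2)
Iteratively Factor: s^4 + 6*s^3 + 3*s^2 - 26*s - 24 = (s + 4)*(s^3 + 2*s^2 - 5*s - 6) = (s + 1)*(s + 4)*(s^2 + s - 6) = (s + 1)*(s + 3)*(s + 4)*(s - 2)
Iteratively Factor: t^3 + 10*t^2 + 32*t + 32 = (t + 2)*(t^2 + 8*t + 16) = (t + 2)*(t + 4)*(t + 4)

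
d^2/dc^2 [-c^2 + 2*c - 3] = -2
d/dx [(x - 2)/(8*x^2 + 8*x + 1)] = (-8*x^2 + 32*x + 17)/(64*x^4 + 128*x^3 + 80*x^2 + 16*x + 1)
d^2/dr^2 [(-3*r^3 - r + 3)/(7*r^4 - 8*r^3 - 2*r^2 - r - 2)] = 2*(-147*r^9 - 420*r^7 + 1819*r^6 - 3102*r^5 + 993*r^4 + 215*r^3 + 438*r^2 - 150*r - 7)/(343*r^12 - 1176*r^11 + 1050*r^10 + 13*r^9 - 258*r^8 + 468*r^7 - 299*r^6 - 144*r^5 - 42*r^4 - 121*r^3 - 30*r^2 - 12*r - 8)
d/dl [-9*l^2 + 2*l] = 2 - 18*l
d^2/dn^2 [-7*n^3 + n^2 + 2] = 2 - 42*n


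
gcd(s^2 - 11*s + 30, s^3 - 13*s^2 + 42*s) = s - 6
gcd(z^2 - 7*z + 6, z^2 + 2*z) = 1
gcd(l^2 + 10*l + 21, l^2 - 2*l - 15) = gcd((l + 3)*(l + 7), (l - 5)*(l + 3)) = l + 3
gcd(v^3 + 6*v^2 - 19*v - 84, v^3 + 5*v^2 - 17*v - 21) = v + 7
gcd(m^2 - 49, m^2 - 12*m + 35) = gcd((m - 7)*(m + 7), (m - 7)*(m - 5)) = m - 7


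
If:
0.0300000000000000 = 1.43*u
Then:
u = 0.02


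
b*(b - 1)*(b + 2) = b^3 + b^2 - 2*b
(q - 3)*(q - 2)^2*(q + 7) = q^4 - 33*q^2 + 100*q - 84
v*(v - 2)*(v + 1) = v^3 - v^2 - 2*v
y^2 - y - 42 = (y - 7)*(y + 6)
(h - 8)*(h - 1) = h^2 - 9*h + 8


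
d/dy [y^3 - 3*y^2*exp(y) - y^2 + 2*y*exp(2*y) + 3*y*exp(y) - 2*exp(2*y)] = -3*y^2*exp(y) + 3*y^2 + 4*y*exp(2*y) - 3*y*exp(y) - 2*y - 2*exp(2*y) + 3*exp(y)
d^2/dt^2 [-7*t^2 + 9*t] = -14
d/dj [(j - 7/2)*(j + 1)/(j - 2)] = (j^2 - 4*j + 17/2)/(j^2 - 4*j + 4)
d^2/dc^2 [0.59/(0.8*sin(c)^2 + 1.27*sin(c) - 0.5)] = (-1.5104*sin(c)^4 - 1.79832*sin(c)^3 + 0.369989000000001*sin(c)^2 + 3.22199*sin(c) + 2.375222)/(0.8*sin(c)^2 + 1.27*sin(c) - 0.5)^3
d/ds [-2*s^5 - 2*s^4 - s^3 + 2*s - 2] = -10*s^4 - 8*s^3 - 3*s^2 + 2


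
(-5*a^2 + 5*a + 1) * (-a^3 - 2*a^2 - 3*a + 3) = 5*a^5 + 5*a^4 + 4*a^3 - 32*a^2 + 12*a + 3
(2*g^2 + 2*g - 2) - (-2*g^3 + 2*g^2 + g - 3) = 2*g^3 + g + 1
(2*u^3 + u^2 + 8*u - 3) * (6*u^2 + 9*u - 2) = 12*u^5 + 24*u^4 + 53*u^3 + 52*u^2 - 43*u + 6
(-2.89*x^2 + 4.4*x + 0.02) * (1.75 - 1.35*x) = 3.9015*x^3 - 10.9975*x^2 + 7.673*x + 0.035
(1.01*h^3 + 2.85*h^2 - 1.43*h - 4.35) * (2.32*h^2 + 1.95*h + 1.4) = 2.3432*h^5 + 8.5815*h^4 + 3.6539*h^3 - 8.8905*h^2 - 10.4845*h - 6.09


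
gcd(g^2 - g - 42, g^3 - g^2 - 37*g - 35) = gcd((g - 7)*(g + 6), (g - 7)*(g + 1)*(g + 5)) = g - 7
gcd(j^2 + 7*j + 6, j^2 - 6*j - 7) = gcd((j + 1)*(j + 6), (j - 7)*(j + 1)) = j + 1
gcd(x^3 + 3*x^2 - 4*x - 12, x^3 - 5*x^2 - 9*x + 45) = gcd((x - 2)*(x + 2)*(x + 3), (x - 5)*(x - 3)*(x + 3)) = x + 3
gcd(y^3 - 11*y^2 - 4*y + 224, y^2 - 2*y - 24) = y + 4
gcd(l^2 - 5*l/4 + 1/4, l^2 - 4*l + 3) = l - 1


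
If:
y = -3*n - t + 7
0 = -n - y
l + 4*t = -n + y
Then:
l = -6*y - 28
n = -y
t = 2*y + 7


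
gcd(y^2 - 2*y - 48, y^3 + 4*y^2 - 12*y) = y + 6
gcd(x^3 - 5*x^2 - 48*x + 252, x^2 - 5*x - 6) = x - 6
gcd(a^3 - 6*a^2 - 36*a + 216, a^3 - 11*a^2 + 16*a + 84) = a - 6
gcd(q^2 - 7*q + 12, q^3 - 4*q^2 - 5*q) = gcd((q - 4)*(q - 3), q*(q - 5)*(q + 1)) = 1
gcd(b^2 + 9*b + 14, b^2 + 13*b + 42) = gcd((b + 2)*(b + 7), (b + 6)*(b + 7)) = b + 7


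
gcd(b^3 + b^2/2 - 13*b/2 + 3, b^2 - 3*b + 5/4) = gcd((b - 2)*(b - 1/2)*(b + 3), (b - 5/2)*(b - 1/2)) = b - 1/2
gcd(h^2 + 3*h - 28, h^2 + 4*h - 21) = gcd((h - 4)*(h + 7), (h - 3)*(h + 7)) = h + 7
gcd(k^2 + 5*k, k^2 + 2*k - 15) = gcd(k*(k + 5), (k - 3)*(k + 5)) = k + 5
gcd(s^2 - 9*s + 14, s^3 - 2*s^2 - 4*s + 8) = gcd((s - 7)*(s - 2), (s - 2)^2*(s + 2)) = s - 2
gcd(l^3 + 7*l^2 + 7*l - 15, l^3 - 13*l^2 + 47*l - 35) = l - 1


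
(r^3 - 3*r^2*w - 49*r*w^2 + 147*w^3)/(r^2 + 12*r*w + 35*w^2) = (r^2 - 10*r*w + 21*w^2)/(r + 5*w)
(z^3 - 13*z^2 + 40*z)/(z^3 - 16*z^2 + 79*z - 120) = z/(z - 3)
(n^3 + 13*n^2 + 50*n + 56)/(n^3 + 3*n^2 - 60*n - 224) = (n + 2)/(n - 8)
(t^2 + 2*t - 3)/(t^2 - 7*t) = (t^2 + 2*t - 3)/(t*(t - 7))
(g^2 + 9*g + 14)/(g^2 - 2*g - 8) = (g + 7)/(g - 4)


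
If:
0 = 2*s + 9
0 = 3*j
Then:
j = 0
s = -9/2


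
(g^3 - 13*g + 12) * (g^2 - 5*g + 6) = g^5 - 5*g^4 - 7*g^3 + 77*g^2 - 138*g + 72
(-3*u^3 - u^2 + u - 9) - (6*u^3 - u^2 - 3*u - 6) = -9*u^3 + 4*u - 3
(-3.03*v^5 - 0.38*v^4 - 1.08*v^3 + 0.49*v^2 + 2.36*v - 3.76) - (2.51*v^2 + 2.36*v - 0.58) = -3.03*v^5 - 0.38*v^4 - 1.08*v^3 - 2.02*v^2 - 3.18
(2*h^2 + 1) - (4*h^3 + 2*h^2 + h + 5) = -4*h^3 - h - 4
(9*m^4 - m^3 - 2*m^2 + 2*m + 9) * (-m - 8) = -9*m^5 - 71*m^4 + 10*m^3 + 14*m^2 - 25*m - 72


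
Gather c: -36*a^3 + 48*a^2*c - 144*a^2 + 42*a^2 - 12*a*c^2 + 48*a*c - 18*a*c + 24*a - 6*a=-36*a^3 - 102*a^2 - 12*a*c^2 + 18*a + c*(48*a^2 + 30*a)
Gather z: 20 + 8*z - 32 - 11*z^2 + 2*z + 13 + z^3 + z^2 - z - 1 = z^3 - 10*z^2 + 9*z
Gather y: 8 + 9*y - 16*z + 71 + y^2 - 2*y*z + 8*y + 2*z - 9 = y^2 + y*(17 - 2*z) - 14*z + 70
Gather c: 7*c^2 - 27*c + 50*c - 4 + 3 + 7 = 7*c^2 + 23*c + 6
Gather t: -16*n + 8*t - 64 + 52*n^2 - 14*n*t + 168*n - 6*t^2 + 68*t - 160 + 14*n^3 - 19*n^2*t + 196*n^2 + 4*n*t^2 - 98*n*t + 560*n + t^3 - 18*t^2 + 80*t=14*n^3 + 248*n^2 + 712*n + t^3 + t^2*(4*n - 24) + t*(-19*n^2 - 112*n + 156) - 224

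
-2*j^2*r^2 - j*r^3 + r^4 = r^2*(-2*j + r)*(j + r)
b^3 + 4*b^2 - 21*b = b*(b - 3)*(b + 7)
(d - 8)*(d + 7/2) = d^2 - 9*d/2 - 28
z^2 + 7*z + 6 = (z + 1)*(z + 6)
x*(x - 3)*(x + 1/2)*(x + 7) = x^4 + 9*x^3/2 - 19*x^2 - 21*x/2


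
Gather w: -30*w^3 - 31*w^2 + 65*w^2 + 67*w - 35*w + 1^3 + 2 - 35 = -30*w^3 + 34*w^2 + 32*w - 32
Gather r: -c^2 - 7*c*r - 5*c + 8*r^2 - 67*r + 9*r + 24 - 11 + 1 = -c^2 - 5*c + 8*r^2 + r*(-7*c - 58) + 14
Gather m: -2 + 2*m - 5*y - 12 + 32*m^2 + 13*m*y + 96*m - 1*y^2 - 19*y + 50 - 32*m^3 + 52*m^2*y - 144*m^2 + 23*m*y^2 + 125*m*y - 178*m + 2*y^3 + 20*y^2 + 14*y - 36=-32*m^3 + m^2*(52*y - 112) + m*(23*y^2 + 138*y - 80) + 2*y^3 + 19*y^2 - 10*y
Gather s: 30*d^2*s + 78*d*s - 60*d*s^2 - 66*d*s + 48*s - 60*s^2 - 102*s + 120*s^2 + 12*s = s^2*(60 - 60*d) + s*(30*d^2 + 12*d - 42)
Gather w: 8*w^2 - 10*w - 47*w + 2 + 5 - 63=8*w^2 - 57*w - 56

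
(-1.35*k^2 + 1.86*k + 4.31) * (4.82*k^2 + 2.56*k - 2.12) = -6.507*k^4 + 5.5092*k^3 + 28.3978*k^2 + 7.0904*k - 9.1372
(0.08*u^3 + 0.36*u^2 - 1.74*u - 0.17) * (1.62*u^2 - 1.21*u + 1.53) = 0.1296*u^5 + 0.4864*u^4 - 3.132*u^3 + 2.3808*u^2 - 2.4565*u - 0.2601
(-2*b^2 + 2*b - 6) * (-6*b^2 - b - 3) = 12*b^4 - 10*b^3 + 40*b^2 + 18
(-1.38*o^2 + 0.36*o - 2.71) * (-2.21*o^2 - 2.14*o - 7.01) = 3.0498*o^4 + 2.1576*o^3 + 14.8925*o^2 + 3.2758*o + 18.9971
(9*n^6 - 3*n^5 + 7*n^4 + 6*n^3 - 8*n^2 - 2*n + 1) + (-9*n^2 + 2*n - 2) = 9*n^6 - 3*n^5 + 7*n^4 + 6*n^3 - 17*n^2 - 1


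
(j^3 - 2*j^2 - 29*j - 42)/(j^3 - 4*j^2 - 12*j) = (j^2 - 4*j - 21)/(j*(j - 6))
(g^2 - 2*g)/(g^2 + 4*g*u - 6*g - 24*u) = g*(g - 2)/(g^2 + 4*g*u - 6*g - 24*u)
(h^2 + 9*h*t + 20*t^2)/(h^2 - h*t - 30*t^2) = (-h - 4*t)/(-h + 6*t)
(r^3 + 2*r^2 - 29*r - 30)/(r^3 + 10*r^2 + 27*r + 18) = (r - 5)/(r + 3)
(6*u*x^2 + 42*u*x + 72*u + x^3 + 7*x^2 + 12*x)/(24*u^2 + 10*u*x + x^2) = (x^2 + 7*x + 12)/(4*u + x)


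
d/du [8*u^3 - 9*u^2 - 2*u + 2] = 24*u^2 - 18*u - 2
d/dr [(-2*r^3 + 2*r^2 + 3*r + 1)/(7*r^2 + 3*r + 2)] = (-14*r^4 - 12*r^3 - 27*r^2 - 6*r + 3)/(49*r^4 + 42*r^3 + 37*r^2 + 12*r + 4)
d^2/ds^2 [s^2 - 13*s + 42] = 2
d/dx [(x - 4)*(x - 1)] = 2*x - 5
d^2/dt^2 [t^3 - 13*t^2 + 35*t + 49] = 6*t - 26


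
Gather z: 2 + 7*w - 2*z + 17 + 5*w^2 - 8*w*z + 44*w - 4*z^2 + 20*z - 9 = 5*w^2 + 51*w - 4*z^2 + z*(18 - 8*w) + 10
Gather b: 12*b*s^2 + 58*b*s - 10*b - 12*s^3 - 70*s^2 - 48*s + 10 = b*(12*s^2 + 58*s - 10) - 12*s^3 - 70*s^2 - 48*s + 10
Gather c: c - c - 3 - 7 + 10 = 0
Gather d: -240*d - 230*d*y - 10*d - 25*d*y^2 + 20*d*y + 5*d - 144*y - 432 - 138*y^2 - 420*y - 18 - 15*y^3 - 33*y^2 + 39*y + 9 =d*(-25*y^2 - 210*y - 245) - 15*y^3 - 171*y^2 - 525*y - 441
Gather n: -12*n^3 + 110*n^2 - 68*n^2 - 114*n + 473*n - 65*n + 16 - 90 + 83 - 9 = -12*n^3 + 42*n^2 + 294*n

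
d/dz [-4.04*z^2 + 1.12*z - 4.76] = 1.12 - 8.08*z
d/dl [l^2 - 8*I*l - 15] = 2*l - 8*I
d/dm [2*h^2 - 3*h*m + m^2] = -3*h + 2*m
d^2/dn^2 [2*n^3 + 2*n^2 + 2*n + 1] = 12*n + 4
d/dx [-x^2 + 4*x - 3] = 4 - 2*x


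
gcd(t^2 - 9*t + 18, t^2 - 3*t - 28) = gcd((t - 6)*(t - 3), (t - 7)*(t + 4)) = 1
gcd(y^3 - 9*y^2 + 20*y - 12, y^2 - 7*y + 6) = y^2 - 7*y + 6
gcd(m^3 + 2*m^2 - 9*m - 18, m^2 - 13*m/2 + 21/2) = m - 3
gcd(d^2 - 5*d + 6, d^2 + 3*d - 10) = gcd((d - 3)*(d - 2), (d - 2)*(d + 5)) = d - 2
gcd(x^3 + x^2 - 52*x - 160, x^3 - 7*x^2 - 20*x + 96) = x^2 - 4*x - 32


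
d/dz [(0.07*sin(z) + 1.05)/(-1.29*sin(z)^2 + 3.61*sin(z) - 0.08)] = (0.0903*sin(z)^2 + 2.709*sin(z) - 3.7961)*cos(z)/(1.6641*sin(z)^4 - 9.3138*sin(z)^3 + 13.2385*sin(z)^2 - 0.5776*sin(z) + 0.0064)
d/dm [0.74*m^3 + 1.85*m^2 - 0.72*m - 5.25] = 2.22*m^2 + 3.7*m - 0.72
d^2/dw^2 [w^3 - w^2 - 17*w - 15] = 6*w - 2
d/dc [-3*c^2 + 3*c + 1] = 3 - 6*c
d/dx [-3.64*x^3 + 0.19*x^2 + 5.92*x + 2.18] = -10.92*x^2 + 0.38*x + 5.92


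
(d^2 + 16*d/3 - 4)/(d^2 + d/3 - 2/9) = 3*(3*d^2 + 16*d - 12)/(9*d^2 + 3*d - 2)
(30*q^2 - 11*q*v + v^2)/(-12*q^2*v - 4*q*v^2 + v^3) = (-5*q + v)/(v*(2*q + v))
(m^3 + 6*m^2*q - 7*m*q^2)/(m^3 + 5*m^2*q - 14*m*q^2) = (-m + q)/(-m + 2*q)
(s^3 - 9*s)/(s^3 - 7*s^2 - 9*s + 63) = s/(s - 7)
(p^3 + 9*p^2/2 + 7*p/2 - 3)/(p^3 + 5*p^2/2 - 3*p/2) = (p + 2)/p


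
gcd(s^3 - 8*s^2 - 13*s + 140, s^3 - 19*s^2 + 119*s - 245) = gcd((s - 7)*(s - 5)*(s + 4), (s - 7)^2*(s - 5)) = s^2 - 12*s + 35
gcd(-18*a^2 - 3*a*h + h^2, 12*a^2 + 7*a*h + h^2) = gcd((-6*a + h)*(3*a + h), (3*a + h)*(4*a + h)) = 3*a + h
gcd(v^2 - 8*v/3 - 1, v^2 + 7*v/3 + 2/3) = v + 1/3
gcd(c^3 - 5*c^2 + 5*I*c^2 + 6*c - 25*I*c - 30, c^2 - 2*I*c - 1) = c - I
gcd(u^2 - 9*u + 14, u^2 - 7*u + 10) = u - 2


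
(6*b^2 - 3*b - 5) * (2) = 12*b^2 - 6*b - 10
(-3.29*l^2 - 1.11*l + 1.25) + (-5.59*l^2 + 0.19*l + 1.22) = -8.88*l^2 - 0.92*l + 2.47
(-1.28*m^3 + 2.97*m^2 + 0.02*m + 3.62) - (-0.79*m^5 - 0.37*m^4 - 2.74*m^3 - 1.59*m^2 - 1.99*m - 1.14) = 0.79*m^5 + 0.37*m^4 + 1.46*m^3 + 4.56*m^2 + 2.01*m + 4.76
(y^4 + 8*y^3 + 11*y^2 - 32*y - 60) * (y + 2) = y^5 + 10*y^4 + 27*y^3 - 10*y^2 - 124*y - 120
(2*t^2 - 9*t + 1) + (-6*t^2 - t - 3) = -4*t^2 - 10*t - 2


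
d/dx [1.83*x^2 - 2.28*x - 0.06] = 3.66*x - 2.28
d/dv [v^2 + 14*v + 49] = 2*v + 14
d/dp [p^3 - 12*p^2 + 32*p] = 3*p^2 - 24*p + 32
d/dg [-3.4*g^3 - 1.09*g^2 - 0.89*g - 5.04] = -10.2*g^2 - 2.18*g - 0.89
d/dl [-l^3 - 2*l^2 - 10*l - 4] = -3*l^2 - 4*l - 10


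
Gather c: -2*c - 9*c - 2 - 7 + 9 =-11*c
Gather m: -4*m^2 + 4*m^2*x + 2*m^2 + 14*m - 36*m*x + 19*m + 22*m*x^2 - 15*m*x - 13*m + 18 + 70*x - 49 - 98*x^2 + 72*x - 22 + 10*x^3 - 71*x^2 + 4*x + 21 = m^2*(4*x - 2) + m*(22*x^2 - 51*x + 20) + 10*x^3 - 169*x^2 + 146*x - 32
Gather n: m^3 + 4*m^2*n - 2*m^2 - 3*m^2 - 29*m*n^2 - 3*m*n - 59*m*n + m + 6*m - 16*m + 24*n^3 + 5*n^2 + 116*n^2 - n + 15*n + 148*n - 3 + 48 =m^3 - 5*m^2 - 9*m + 24*n^3 + n^2*(121 - 29*m) + n*(4*m^2 - 62*m + 162) + 45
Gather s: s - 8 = s - 8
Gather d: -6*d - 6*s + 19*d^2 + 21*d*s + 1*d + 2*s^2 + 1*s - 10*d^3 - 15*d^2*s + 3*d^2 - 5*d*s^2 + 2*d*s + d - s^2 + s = -10*d^3 + d^2*(22 - 15*s) + d*(-5*s^2 + 23*s - 4) + s^2 - 4*s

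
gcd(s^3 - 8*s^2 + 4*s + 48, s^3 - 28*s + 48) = s - 4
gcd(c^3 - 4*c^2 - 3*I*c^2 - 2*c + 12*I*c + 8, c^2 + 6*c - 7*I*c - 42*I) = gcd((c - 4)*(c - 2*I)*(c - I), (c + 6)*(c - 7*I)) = 1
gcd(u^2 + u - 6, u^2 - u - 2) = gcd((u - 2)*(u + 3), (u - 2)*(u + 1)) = u - 2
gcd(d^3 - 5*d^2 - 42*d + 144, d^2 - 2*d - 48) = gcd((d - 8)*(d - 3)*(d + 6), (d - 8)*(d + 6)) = d^2 - 2*d - 48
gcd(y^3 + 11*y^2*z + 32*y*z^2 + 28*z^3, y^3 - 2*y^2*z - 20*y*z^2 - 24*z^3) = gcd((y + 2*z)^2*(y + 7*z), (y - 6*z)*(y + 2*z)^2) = y^2 + 4*y*z + 4*z^2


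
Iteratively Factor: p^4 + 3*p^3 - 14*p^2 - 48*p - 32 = (p + 2)*(p^3 + p^2 - 16*p - 16) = (p + 2)*(p + 4)*(p^2 - 3*p - 4) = (p + 1)*(p + 2)*(p + 4)*(p - 4)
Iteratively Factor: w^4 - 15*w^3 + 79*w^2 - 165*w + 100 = (w - 4)*(w^3 - 11*w^2 + 35*w - 25) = (w - 5)*(w - 4)*(w^2 - 6*w + 5) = (w - 5)*(w - 4)*(w - 1)*(w - 5)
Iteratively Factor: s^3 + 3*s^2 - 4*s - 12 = (s + 3)*(s^2 - 4) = (s - 2)*(s + 3)*(s + 2)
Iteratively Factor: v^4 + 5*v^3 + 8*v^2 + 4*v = (v + 1)*(v^3 + 4*v^2 + 4*v) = (v + 1)*(v + 2)*(v^2 + 2*v) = v*(v + 1)*(v + 2)*(v + 2)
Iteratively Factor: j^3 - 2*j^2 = (j - 2)*(j^2) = j*(j - 2)*(j)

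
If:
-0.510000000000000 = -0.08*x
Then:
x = 6.38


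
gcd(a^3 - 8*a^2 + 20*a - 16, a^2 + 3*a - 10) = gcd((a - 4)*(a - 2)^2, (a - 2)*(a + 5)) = a - 2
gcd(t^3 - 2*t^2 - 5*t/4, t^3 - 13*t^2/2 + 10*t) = t^2 - 5*t/2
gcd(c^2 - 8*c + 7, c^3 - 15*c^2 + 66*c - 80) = 1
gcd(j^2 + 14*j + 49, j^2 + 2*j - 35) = j + 7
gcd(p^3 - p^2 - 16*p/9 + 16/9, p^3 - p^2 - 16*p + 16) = p - 1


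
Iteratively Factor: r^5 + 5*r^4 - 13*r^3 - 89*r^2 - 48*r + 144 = (r - 1)*(r^4 + 6*r^3 - 7*r^2 - 96*r - 144) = (r - 1)*(r + 4)*(r^3 + 2*r^2 - 15*r - 36) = (r - 4)*(r - 1)*(r + 4)*(r^2 + 6*r + 9) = (r - 4)*(r - 1)*(r + 3)*(r + 4)*(r + 3)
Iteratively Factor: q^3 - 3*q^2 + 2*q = (q)*(q^2 - 3*q + 2) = q*(q - 2)*(q - 1)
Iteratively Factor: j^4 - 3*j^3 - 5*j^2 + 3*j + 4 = (j + 1)*(j^3 - 4*j^2 - j + 4) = (j - 4)*(j + 1)*(j^2 - 1) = (j - 4)*(j - 1)*(j + 1)*(j + 1)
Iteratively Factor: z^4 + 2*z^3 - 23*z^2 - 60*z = (z - 5)*(z^3 + 7*z^2 + 12*z) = z*(z - 5)*(z^2 + 7*z + 12) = z*(z - 5)*(z + 3)*(z + 4)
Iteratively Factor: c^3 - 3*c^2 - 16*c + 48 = (c + 4)*(c^2 - 7*c + 12) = (c - 3)*(c + 4)*(c - 4)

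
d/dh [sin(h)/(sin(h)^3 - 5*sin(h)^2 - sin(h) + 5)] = (-2*sin(h)^3 + 5*sin(h)^2 + 5)/((sin(h) - 5)^2*cos(h)^3)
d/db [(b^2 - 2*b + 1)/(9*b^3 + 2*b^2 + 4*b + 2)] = (-9*b^4 + 36*b^3 - 19*b^2 - 8)/(81*b^6 + 36*b^5 + 76*b^4 + 52*b^3 + 24*b^2 + 16*b + 4)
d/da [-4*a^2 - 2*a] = -8*a - 2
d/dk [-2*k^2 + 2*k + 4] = 2 - 4*k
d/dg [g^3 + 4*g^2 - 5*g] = 3*g^2 + 8*g - 5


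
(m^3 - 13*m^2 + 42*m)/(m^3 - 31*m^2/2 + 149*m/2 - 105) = 2*m/(2*m - 5)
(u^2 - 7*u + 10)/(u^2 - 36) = (u^2 - 7*u + 10)/(u^2 - 36)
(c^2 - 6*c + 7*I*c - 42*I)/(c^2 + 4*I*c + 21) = (c - 6)/(c - 3*I)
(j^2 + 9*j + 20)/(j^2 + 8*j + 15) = (j + 4)/(j + 3)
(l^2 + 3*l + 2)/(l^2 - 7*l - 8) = (l + 2)/(l - 8)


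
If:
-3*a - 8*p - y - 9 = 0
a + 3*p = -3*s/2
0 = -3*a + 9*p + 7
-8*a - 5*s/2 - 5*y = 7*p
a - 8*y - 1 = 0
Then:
No Solution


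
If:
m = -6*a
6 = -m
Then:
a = 1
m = -6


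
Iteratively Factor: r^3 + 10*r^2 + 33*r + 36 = (r + 3)*(r^2 + 7*r + 12) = (r + 3)*(r + 4)*(r + 3)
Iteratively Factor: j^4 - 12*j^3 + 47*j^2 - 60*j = (j - 4)*(j^3 - 8*j^2 + 15*j) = (j - 4)*(j - 3)*(j^2 - 5*j) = (j - 5)*(j - 4)*(j - 3)*(j)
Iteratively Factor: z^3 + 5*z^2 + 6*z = (z)*(z^2 + 5*z + 6) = z*(z + 3)*(z + 2)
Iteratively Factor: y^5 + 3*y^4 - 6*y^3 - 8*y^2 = (y + 4)*(y^4 - y^3 - 2*y^2) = y*(y + 4)*(y^3 - y^2 - 2*y) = y^2*(y + 4)*(y^2 - y - 2) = y^2*(y - 2)*(y + 4)*(y + 1)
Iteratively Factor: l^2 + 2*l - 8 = (l - 2)*(l + 4)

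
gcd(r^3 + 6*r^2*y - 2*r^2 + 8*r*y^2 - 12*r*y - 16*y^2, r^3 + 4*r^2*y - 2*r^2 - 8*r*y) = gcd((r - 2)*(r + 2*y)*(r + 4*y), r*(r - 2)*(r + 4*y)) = r^2 + 4*r*y - 2*r - 8*y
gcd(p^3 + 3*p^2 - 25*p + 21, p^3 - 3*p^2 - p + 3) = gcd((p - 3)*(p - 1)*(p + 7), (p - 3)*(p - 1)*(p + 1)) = p^2 - 4*p + 3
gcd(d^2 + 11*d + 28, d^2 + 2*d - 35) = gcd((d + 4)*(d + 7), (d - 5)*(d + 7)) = d + 7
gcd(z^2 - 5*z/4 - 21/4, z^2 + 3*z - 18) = z - 3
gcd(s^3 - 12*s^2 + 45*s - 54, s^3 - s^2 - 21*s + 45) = s^2 - 6*s + 9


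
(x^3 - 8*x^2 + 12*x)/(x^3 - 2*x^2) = (x - 6)/x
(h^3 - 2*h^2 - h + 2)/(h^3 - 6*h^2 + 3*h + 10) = (h - 1)/(h - 5)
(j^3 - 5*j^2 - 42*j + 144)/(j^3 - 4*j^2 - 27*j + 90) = (j^2 - 2*j - 48)/(j^2 - j - 30)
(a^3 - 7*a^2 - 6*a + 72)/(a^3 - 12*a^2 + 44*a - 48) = (a + 3)/(a - 2)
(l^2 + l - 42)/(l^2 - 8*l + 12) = (l + 7)/(l - 2)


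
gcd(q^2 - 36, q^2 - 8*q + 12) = q - 6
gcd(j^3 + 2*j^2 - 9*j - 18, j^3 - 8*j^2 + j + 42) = j^2 - j - 6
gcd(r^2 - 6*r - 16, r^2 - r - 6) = r + 2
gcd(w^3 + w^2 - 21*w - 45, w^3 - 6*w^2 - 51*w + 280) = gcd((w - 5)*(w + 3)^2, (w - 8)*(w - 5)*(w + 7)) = w - 5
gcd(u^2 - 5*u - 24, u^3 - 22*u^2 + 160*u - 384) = u - 8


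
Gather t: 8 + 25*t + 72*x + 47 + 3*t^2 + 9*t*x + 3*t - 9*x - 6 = 3*t^2 + t*(9*x + 28) + 63*x + 49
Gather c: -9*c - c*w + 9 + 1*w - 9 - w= c*(-w - 9)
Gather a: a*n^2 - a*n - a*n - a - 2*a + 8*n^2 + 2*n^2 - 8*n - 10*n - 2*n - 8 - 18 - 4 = a*(n^2 - 2*n - 3) + 10*n^2 - 20*n - 30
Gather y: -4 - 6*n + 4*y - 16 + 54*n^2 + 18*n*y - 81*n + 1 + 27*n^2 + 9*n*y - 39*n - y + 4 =81*n^2 - 126*n + y*(27*n + 3) - 15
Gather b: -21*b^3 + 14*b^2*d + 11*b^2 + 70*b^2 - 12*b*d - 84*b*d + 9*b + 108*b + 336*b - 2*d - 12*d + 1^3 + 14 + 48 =-21*b^3 + b^2*(14*d + 81) + b*(453 - 96*d) - 14*d + 63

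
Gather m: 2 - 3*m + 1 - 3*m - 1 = 2 - 6*m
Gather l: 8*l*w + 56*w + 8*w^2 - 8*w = 8*l*w + 8*w^2 + 48*w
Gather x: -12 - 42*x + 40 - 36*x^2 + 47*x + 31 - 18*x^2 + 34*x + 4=-54*x^2 + 39*x + 63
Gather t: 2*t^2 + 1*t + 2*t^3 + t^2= 2*t^3 + 3*t^2 + t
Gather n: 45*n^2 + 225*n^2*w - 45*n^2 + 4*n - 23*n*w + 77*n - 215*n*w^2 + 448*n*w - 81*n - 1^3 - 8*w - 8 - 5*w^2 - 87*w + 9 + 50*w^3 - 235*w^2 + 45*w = 225*n^2*w + n*(-215*w^2 + 425*w) + 50*w^3 - 240*w^2 - 50*w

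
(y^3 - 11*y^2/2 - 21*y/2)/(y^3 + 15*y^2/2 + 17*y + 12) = y*(y - 7)/(y^2 + 6*y + 8)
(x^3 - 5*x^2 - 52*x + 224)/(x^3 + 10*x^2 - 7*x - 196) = (x - 8)/(x + 7)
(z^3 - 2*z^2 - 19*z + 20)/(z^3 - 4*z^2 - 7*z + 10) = (z + 4)/(z + 2)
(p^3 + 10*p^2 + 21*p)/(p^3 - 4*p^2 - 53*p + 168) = p*(p + 3)/(p^2 - 11*p + 24)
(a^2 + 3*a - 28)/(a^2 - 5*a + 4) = (a + 7)/(a - 1)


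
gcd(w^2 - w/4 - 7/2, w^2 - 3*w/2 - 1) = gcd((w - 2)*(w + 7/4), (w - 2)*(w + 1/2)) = w - 2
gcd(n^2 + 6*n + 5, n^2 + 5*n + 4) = n + 1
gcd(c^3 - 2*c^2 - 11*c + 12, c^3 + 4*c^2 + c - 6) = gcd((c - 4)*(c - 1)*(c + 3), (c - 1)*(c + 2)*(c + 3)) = c^2 + 2*c - 3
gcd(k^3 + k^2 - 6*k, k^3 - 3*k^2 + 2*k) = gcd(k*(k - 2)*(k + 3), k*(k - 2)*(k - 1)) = k^2 - 2*k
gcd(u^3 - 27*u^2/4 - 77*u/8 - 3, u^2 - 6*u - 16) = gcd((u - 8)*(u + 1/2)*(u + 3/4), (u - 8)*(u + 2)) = u - 8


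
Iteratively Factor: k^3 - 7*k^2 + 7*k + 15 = (k - 3)*(k^2 - 4*k - 5) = (k - 3)*(k + 1)*(k - 5)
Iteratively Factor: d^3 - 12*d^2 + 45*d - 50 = (d - 5)*(d^2 - 7*d + 10) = (d - 5)*(d - 2)*(d - 5)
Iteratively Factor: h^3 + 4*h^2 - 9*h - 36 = (h + 3)*(h^2 + h - 12) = (h + 3)*(h + 4)*(h - 3)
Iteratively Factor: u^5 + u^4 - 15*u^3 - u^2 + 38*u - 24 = (u + 2)*(u^4 - u^3 - 13*u^2 + 25*u - 12) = (u - 1)*(u + 2)*(u^3 - 13*u + 12) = (u - 1)^2*(u + 2)*(u^2 + u - 12) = (u - 1)^2*(u + 2)*(u + 4)*(u - 3)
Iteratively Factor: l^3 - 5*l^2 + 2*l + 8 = (l - 2)*(l^2 - 3*l - 4) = (l - 2)*(l + 1)*(l - 4)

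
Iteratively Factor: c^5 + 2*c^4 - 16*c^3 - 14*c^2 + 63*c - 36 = (c + 4)*(c^4 - 2*c^3 - 8*c^2 + 18*c - 9) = (c - 1)*(c + 4)*(c^3 - c^2 - 9*c + 9) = (c - 1)*(c + 3)*(c + 4)*(c^2 - 4*c + 3) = (c - 3)*(c - 1)*(c + 3)*(c + 4)*(c - 1)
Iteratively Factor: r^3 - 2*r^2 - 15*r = (r - 5)*(r^2 + 3*r) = (r - 5)*(r + 3)*(r)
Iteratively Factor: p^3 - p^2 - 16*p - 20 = (p + 2)*(p^2 - 3*p - 10) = (p + 2)^2*(p - 5)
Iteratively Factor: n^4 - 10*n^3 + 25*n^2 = (n)*(n^3 - 10*n^2 + 25*n) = n^2*(n^2 - 10*n + 25) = n^2*(n - 5)*(n - 5)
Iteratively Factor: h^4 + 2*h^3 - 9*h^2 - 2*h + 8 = (h + 1)*(h^3 + h^2 - 10*h + 8) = (h - 2)*(h + 1)*(h^2 + 3*h - 4) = (h - 2)*(h + 1)*(h + 4)*(h - 1)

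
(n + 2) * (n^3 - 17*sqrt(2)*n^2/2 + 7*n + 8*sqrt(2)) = n^4 - 17*sqrt(2)*n^3/2 + 2*n^3 - 17*sqrt(2)*n^2 + 7*n^2 + 8*sqrt(2)*n + 14*n + 16*sqrt(2)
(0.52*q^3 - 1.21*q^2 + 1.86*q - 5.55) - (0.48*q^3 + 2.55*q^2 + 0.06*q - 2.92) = 0.04*q^3 - 3.76*q^2 + 1.8*q - 2.63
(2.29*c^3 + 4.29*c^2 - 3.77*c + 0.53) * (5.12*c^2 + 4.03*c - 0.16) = 11.7248*c^5 + 31.1935*c^4 - 2.3801*c^3 - 13.1659*c^2 + 2.7391*c - 0.0848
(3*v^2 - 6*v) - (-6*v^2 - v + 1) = 9*v^2 - 5*v - 1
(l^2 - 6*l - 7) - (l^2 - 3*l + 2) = -3*l - 9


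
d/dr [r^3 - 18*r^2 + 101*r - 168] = 3*r^2 - 36*r + 101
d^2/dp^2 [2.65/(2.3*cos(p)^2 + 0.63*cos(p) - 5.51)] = (-56.074*(1 - cos(p)^2)^2 - 11.51955*cos(p)^3 - 163.422585*cos(p)^2 + 13.840155*cos(p) + 125.34447)/(2.3*cos(p)^2 + 0.63*cos(p) - 5.51)^3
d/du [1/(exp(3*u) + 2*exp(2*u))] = (-3*exp(u) - 4)*exp(-2*u)/(exp(u) + 2)^2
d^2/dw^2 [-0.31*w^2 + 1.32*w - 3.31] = -0.620000000000000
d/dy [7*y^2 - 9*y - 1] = 14*y - 9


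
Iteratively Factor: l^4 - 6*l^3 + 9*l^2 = (l)*(l^3 - 6*l^2 + 9*l) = l*(l - 3)*(l^2 - 3*l) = l*(l - 3)^2*(l)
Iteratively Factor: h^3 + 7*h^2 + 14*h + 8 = (h + 2)*(h^2 + 5*h + 4) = (h + 1)*(h + 2)*(h + 4)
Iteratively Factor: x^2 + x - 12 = (x + 4)*(x - 3)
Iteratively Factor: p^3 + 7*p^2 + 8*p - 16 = (p + 4)*(p^2 + 3*p - 4) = (p + 4)^2*(p - 1)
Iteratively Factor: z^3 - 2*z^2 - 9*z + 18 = (z - 3)*(z^2 + z - 6) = (z - 3)*(z - 2)*(z + 3)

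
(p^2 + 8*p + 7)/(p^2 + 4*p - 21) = (p + 1)/(p - 3)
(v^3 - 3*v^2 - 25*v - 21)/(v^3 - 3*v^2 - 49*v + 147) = (v^2 + 4*v + 3)/(v^2 + 4*v - 21)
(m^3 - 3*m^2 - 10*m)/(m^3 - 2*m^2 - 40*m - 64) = m*(m - 5)/(m^2 - 4*m - 32)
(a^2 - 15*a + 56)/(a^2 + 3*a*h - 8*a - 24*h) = (a - 7)/(a + 3*h)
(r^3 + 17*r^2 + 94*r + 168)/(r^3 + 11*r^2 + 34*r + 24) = (r + 7)/(r + 1)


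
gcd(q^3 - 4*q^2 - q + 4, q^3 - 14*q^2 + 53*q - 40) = q - 1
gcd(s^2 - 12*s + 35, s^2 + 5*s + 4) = 1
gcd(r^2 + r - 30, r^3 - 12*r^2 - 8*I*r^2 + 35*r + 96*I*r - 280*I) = r - 5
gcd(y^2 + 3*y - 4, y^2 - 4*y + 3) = y - 1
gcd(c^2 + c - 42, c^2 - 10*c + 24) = c - 6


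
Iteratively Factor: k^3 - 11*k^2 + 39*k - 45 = (k - 5)*(k^2 - 6*k + 9) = (k - 5)*(k - 3)*(k - 3)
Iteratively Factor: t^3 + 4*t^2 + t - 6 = (t - 1)*(t^2 + 5*t + 6) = (t - 1)*(t + 2)*(t + 3)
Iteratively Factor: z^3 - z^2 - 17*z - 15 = (z + 3)*(z^2 - 4*z - 5) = (z - 5)*(z + 3)*(z + 1)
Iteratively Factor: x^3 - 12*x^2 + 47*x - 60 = (x - 4)*(x^2 - 8*x + 15) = (x - 4)*(x - 3)*(x - 5)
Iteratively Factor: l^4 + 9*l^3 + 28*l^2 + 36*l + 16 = (l + 2)*(l^3 + 7*l^2 + 14*l + 8) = (l + 2)^2*(l^2 + 5*l + 4) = (l + 1)*(l + 2)^2*(l + 4)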